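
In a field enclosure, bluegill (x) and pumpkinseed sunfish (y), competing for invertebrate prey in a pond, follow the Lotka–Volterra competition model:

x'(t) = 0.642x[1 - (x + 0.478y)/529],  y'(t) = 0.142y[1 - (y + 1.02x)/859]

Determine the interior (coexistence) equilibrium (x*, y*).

x* ≈ 231, y* ≈ 623

Setting both brackets to zero gives the nullclines x + 0.478y = 529 and 1.02x + y = 859.
Substituting y = 859 - 1.02x into the first: x(1 - 0.478·1.02) = 529 - 0.478·859.
So x* = 118/0.512 = 231, and then y* = 859 - 1.02·231 = 623.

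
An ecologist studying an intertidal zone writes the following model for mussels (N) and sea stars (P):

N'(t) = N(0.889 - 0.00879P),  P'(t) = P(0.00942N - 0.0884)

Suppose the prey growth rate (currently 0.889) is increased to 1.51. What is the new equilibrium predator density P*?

P* ≈ 172

At the interior fixed point, setting dN/dt = 0 with N > 0 fixes P* = (prey growth rate)/(NP coefficient) — independent of the other coefficients.
With the change, P* = 1.51/0.00879 = 172; it rises from 101.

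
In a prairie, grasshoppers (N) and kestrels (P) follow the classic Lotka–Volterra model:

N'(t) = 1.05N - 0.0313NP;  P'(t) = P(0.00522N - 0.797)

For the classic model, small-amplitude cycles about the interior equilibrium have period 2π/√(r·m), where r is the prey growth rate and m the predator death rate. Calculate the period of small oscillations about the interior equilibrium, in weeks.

T ≈ 6.87 weeks

Here r = 1.05 and m = 0.797, so r·m = 0.837.
ω = √0.837 = 0.915 per week, hence T = 2π/ω ≈ 6.87 weeks.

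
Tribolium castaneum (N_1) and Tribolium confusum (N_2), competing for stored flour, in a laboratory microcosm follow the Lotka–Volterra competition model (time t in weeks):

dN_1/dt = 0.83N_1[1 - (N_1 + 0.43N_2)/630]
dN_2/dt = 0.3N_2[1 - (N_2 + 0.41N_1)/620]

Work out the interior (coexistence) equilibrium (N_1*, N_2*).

Setting both brackets to zero gives the nullclines N_1 + 0.43N_2 = 630 and 0.41N_1 + N_2 = 620.
Substituting N_2 = 620 - 0.41N_1 into the first: N_1(1 - 0.43·0.41) = 630 - 0.43·620.
So N_1* = 363/0.824 = 441, and then N_2* = 620 - 0.41·441 = 439.

N_1* ≈ 441, N_2* ≈ 439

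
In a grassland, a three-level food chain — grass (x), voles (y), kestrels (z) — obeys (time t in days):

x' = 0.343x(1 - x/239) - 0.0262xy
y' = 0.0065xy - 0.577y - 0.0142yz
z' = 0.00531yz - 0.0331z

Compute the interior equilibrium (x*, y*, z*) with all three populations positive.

From dz/dt = 0: 0.00531y* = 0.0331, so y* = 6.23.
From dx/dt = 0: 0.343(1 - x*/239) = 0.0262·6.23, giving x* = 239·(1 - 0.476) = 125.
From dy/dt = 0: 0.0065·125 - 0.577 = 0.0142z*, so z* = 0.237/0.0142 = 16.7.

x* ≈ 125, y* ≈ 6.23, z* ≈ 16.7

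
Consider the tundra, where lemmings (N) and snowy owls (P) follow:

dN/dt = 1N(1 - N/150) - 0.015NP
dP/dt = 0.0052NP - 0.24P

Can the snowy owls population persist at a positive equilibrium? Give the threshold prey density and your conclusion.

Threshold N = 46.2; K > 46.2, so yes, the predator persists.

The predator equation gives dP/dt > 0 only when N > 0.24/0.0052 = 46.2.
Without the predator, N → K = 150. Since 150 > 46.2, the predator can invade and persist.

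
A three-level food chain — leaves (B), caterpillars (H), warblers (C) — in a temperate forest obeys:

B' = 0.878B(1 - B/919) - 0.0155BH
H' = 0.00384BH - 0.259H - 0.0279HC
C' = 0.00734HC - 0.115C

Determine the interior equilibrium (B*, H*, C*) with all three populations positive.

B* ≈ 665, H* ≈ 15.7, C* ≈ 82.2

From dC/dt = 0: 0.00734H* = 0.115, so H* = 15.7.
From dB/dt = 0: 0.878(1 - B*/919) = 0.0155·15.7, giving B* = 919·(1 - 0.277) = 665.
From dH/dt = 0: 0.00384·665 - 0.259 = 0.0279C*, so C* = 2.29/0.0279 = 82.2.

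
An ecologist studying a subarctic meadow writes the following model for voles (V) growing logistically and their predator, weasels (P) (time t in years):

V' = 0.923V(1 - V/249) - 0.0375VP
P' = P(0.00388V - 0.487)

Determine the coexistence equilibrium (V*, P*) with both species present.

V* ≈ 126, P* ≈ 12.2

From dP/dt = 0 with P > 0: 0.00388V* = 0.487, so V* = 126.
Substitute into dV/dt = 0: 0.923(1 - 126/249) = 0.0375P*.
The bracket is 0.496, giving P* = 0.458/0.0375 = 12.2.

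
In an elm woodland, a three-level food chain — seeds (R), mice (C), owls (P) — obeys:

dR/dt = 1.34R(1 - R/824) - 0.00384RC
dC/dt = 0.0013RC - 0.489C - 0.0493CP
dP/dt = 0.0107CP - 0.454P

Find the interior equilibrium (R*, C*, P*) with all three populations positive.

From dP/dt = 0: 0.0107C* = 0.454, so C* = 42.4.
From dR/dt = 0: 1.34(1 - R*/824) = 0.00384·42.4, giving R* = 824·(1 - 0.122) = 724.
From dC/dt = 0: 0.0013·724 - 0.489 = 0.0493P*, so P* = 0.452/0.0493 = 9.17.

R* ≈ 724, C* ≈ 42.4, P* ≈ 9.17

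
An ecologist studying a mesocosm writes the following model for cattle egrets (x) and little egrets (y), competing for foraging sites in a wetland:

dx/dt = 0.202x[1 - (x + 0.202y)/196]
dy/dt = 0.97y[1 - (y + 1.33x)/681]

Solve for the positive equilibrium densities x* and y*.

Setting both brackets to zero gives the nullclines x + 0.202y = 196 and 1.33x + y = 681.
Substituting y = 681 - 1.33x into the first: x(1 - 0.202·1.33) = 196 - 0.202·681.
So x* = 58.4/0.731 = 79.9, and then y* = 681 - 1.33·79.9 = 575.

x* ≈ 79.9, y* ≈ 575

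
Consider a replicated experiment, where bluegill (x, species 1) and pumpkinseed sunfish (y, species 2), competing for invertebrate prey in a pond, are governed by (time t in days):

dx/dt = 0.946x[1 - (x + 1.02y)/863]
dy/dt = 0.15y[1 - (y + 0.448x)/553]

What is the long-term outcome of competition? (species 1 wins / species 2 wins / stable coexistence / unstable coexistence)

stable coexistence

Compare the nullcline intercepts: K1/α12 = 863/1.02 = 846 > K2 = 553; K2/α21 = 553/0.448 = 1230 > K1 = 863.
Since both inequalities hold, each species can invade when rare, so the interior equilibrium is stable.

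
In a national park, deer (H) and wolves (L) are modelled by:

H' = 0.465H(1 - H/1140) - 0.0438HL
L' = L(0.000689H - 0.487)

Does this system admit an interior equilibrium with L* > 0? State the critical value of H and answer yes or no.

The predator equation gives dL/dt > 0 only when H > 0.487/0.000689 = 707.
Without the predator, H → K = 1140. Since 1140 > 707, the predator can invade and persist.

Threshold H = 707; K > 707, so yes, the predator persists.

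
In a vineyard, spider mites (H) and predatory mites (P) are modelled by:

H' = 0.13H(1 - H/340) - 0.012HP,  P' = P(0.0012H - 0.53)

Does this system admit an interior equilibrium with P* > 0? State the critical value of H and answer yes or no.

Threshold H = 442; K < 442, so no, the predator goes extinct.

The predator equation gives dP/dt > 0 only when H > 0.53/0.0012 = 442.
Without the predator, H → K = 340. Since 340 < 442, the predator cannot invade.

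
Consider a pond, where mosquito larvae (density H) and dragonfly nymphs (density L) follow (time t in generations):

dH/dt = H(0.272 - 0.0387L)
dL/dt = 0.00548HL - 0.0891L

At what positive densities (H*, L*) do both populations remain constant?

H* ≈ 16.3, L* ≈ 7.03

Set dL/dt = 0 with L > 0: 0.00548H - 0.0891 = 0, so H* = 0.0891/0.00548 = 16.3.
Set dH/dt = 0 with H > 0: 0.272 - 0.0387L = 0, so L* = 0.272/0.0387 = 7.03.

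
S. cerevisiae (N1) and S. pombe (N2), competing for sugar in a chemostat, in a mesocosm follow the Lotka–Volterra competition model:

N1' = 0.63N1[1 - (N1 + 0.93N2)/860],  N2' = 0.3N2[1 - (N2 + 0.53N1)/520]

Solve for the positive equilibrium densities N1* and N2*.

N1* ≈ 742, N2* ≈ 127

Setting both brackets to zero gives the nullclines N1 + 0.93N2 = 860 and 0.53N1 + N2 = 520.
Substituting N2 = 520 - 0.53N1 into the first: N1(1 - 0.93·0.53) = 860 - 0.93·520.
So N1* = 376/0.507 = 742, and then N2* = 520 - 0.53·742 = 127.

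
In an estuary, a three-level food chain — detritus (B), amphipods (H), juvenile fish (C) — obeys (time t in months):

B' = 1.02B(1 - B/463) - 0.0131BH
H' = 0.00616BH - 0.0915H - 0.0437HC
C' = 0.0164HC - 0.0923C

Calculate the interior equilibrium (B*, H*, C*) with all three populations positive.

From dC/dt = 0: 0.0164H* = 0.0923, so H* = 5.63.
From dB/dt = 0: 1.02(1 - B*/463) = 0.0131·5.63, giving B* = 463·(1 - 0.0723) = 430.
From dH/dt = 0: 0.00616·430 - 0.0915 = 0.0437C*, so C* = 2.55/0.0437 = 58.5.

B* ≈ 430, H* ≈ 5.63, C* ≈ 58.5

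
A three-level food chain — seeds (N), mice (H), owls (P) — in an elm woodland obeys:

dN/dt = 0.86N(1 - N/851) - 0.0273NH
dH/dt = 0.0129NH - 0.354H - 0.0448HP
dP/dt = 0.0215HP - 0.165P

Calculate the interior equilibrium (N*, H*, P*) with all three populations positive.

From dP/dt = 0: 0.0215H* = 0.165, so H* = 7.67.
From dN/dt = 0: 0.86(1 - N*/851) = 0.0273·7.67, giving N* = 851·(1 - 0.244) = 644.
From dH/dt = 0: 0.0129·644 - 0.354 = 0.0448P*, so P* = 7.95/0.0448 = 177.

N* ≈ 644, H* ≈ 7.67, P* ≈ 177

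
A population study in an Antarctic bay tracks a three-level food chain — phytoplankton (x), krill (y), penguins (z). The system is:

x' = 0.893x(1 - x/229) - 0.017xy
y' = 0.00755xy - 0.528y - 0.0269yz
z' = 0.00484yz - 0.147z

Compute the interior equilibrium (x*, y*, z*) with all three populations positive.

From dz/dt = 0: 0.00484y* = 0.147, so y* = 30.4.
From dx/dt = 0: 0.893(1 - x*/229) = 0.017·30.4, giving x* = 229·(1 - 0.578) = 96.6.
From dy/dt = 0: 0.00755·96.6 - 0.528 = 0.0269z*, so z* = 0.201/0.0269 = 7.48.

x* ≈ 96.6, y* ≈ 30.4, z* ≈ 7.48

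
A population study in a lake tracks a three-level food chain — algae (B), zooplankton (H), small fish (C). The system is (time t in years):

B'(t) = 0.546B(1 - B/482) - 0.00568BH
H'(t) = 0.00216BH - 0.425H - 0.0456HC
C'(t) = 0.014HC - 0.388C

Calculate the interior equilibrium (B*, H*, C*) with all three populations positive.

B* ≈ 343, H* ≈ 27.7, C* ≈ 6.93

From dC/dt = 0: 0.014H* = 0.388, so H* = 27.7.
From dB/dt = 0: 0.546(1 - B*/482) = 0.00568·27.7, giving B* = 482·(1 - 0.288) = 343.
From dH/dt = 0: 0.00216·343 - 0.425 = 0.0456C*, so C* = 0.316/0.0456 = 6.93.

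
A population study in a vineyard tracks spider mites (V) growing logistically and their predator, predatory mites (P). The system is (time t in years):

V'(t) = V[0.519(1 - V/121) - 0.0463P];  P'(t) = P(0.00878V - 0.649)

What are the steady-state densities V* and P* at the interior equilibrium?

From dP/dt = 0 with P > 0: 0.00878V* = 0.649, so V* = 73.9.
Substitute into dV/dt = 0: 0.519(1 - 73.9/121) = 0.0463P*.
The bracket is 0.389, giving P* = 0.202/0.0463 = 4.36.

V* ≈ 73.9, P* ≈ 4.36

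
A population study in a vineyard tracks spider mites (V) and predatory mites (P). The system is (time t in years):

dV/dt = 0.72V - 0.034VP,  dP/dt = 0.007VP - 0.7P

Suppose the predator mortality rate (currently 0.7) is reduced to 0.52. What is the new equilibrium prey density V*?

At the interior fixed point, setting dP/dt = 0 with P > 0 fixes V* = (predator death rate)/(VP coefficient) — independent of the other coefficients.
With the change, V* = 0.52/0.007 = 74.3; it falls from 100.

V* ≈ 74.3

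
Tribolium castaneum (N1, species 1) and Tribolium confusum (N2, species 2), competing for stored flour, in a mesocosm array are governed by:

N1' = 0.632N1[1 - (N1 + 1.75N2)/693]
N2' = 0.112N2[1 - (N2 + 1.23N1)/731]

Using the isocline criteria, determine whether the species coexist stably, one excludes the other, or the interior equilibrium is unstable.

unstable coexistence (outcome depends on initial conditions)

Compare the nullcline intercepts: K1/α12 = 693/1.75 = 396 < K2 = 731; K2/α21 = 731/1.23 = 594 < K1 = 693.
Since both are reversed, neither can invade when rare; the interior point is a saddle.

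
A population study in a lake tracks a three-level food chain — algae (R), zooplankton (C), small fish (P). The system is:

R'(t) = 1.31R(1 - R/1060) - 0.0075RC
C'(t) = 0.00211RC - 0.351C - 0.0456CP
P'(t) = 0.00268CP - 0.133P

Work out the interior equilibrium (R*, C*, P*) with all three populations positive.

R* ≈ 759, C* ≈ 49.6, P* ≈ 27.4

From dP/dt = 0: 0.00268C* = 0.133, so C* = 49.6.
From dR/dt = 0: 1.31(1 - R*/1060) = 0.0075·49.6, giving R* = 1060·(1 - 0.284) = 759.
From dC/dt = 0: 0.00211·759 - 0.351 = 0.0456P*, so P* = 1.25/0.0456 = 27.4.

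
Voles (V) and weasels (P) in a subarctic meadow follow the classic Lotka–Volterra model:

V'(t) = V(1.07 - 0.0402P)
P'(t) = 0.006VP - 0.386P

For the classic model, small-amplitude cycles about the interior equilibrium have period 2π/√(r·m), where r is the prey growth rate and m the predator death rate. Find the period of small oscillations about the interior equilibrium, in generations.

T ≈ 9.78 generations

Here r = 1.07 and m = 0.386, so r·m = 0.413.
ω = √0.413 = 0.643 per generation, hence T = 2π/ω ≈ 9.78 generations.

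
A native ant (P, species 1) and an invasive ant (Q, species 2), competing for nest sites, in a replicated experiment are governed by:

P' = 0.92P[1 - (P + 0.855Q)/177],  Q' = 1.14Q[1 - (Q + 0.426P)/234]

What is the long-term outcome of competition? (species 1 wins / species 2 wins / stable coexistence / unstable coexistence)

species 2 excludes species 1

Compare the nullcline intercepts: K1/α12 = 177/0.855 = 207 < K2 = 234; K2/α21 = 234/0.426 = 549 > K1 = 177.
Since the inequalities point opposite ways, species 2 can invade but species 1 cannot.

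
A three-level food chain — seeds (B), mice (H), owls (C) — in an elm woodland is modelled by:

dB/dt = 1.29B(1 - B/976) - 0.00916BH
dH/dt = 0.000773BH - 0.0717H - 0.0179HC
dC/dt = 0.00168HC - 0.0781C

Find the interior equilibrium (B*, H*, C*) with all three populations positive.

B* ≈ 654, H* ≈ 46.5, C* ≈ 24.2

From dC/dt = 0: 0.00168H* = 0.0781, so H* = 46.5.
From dB/dt = 0: 1.29(1 - B*/976) = 0.00916·46.5, giving B* = 976·(1 - 0.33) = 654.
From dH/dt = 0: 0.000773·654 - 0.0717 = 0.0179C*, so C* = 0.434/0.0179 = 24.2.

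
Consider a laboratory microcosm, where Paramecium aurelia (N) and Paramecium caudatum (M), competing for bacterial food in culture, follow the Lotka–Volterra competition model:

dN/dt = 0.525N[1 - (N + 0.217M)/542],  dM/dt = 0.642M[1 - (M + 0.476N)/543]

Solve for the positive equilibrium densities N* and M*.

Setting both brackets to zero gives the nullclines N + 0.217M = 542 and 0.476N + M = 543.
Substituting M = 543 - 0.476N into the first: N(1 - 0.217·0.476) = 542 - 0.217·543.
So N* = 424/0.897 = 473, and then M* = 543 - 0.476·473 = 318.

N* ≈ 473, M* ≈ 318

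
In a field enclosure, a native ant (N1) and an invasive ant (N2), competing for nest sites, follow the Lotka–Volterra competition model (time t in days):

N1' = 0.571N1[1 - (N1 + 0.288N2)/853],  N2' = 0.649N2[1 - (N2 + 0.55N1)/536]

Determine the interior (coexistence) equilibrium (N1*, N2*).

Setting both brackets to zero gives the nullclines N1 + 0.288N2 = 853 and 0.55N1 + N2 = 536.
Substituting N2 = 536 - 0.55N1 into the first: N1(1 - 0.288·0.55) = 853 - 0.288·536.
So N1* = 699/0.842 = 830, and then N2* = 536 - 0.55·830 = 79.4.

N1* ≈ 830, N2* ≈ 79.4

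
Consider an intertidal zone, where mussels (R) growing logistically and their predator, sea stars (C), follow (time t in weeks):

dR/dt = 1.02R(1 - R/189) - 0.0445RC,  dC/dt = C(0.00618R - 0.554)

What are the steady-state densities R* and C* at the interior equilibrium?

R* ≈ 89.6, C* ≈ 12

From dC/dt = 0 with C > 0: 0.00618R* = 0.554, so R* = 89.6.
Substitute into dR/dt = 0: 1.02(1 - 89.6/189) = 0.0445C*.
The bracket is 0.526, giving C* = 0.536/0.0445 = 12.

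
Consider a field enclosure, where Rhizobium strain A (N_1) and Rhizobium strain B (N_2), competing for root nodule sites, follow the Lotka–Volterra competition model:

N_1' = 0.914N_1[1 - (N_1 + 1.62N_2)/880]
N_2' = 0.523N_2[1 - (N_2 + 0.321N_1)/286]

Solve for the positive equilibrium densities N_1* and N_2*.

N_1* ≈ 868, N_2* ≈ 7.33

Setting both brackets to zero gives the nullclines N_1 + 1.62N_2 = 880 and 0.321N_1 + N_2 = 286.
Substituting N_2 = 286 - 0.321N_1 into the first: N_1(1 - 1.62·0.321) = 880 - 1.62·286.
So N_1* = 417/0.48 = 868, and then N_2* = 286 - 0.321·868 = 7.33.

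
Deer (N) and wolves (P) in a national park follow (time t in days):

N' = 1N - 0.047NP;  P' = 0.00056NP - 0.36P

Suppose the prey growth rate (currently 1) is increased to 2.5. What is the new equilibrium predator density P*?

P* ≈ 53.2

At the interior fixed point, setting dN/dt = 0 with N > 0 fixes P* = (prey growth rate)/(NP coefficient) — independent of the other coefficients.
With the change, P* = 2.5/0.047 = 53.2; it rises from 21.3.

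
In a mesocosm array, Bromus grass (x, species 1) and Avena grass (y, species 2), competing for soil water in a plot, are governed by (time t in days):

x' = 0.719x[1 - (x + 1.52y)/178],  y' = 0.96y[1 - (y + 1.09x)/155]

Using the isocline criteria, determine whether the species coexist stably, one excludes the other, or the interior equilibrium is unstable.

unstable coexistence (outcome depends on initial conditions)

Compare the nullcline intercepts: K1/α12 = 178/1.52 = 117 < K2 = 155; K2/α21 = 155/1.09 = 142 < K1 = 178.
Since both are reversed, neither can invade when rare; the interior point is a saddle.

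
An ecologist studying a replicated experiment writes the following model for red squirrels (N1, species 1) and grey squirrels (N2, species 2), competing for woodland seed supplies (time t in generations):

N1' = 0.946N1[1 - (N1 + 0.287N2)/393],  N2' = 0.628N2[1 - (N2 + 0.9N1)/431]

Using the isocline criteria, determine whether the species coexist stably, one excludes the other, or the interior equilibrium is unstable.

stable coexistence

Compare the nullcline intercepts: K1/α12 = 393/0.287 = 1370 > K2 = 431; K2/α21 = 431/0.9 = 479 > K1 = 393.
Since both inequalities hold, each species can invade when rare, so the interior equilibrium is stable.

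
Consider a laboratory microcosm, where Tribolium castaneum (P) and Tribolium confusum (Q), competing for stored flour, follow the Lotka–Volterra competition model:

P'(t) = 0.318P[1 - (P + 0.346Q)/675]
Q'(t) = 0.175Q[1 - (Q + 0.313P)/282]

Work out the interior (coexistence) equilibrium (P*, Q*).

P* ≈ 648, Q* ≈ 79.3

Setting both brackets to zero gives the nullclines P + 0.346Q = 675 and 0.313P + Q = 282.
Substituting Q = 282 - 0.313P into the first: P(1 - 0.346·0.313) = 675 - 0.346·282.
So P* = 577/0.892 = 648, and then Q* = 282 - 0.313·648 = 79.3.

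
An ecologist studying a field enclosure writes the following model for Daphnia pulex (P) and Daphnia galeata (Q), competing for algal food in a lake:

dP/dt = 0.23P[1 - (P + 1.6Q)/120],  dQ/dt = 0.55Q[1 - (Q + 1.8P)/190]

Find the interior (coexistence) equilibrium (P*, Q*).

P* ≈ 97.9, Q* ≈ 13.8

Setting both brackets to zero gives the nullclines P + 1.6Q = 120 and 1.8P + Q = 190.
Substituting Q = 190 - 1.8P into the first: P(1 - 1.6·1.8) = 120 - 1.6·190.
So P* = -184/-1.88 = 97.9, and then Q* = 190 - 1.8·97.9 = 13.8.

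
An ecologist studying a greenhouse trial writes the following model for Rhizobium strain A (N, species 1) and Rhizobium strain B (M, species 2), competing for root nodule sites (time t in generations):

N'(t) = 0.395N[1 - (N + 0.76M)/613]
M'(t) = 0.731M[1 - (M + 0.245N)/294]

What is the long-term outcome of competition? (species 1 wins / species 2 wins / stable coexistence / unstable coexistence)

Compare the nullcline intercepts: K1/α12 = 613/0.76 = 807 > K2 = 294; K2/α21 = 294/0.245 = 1200 > K1 = 613.
Since both inequalities hold, each species can invade when rare, so the interior equilibrium is stable.

stable coexistence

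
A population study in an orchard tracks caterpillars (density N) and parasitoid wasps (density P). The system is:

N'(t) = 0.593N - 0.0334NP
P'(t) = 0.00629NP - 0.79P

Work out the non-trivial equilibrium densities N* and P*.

N* ≈ 126, P* ≈ 17.8

Set dP/dt = 0 with P > 0: 0.00629N - 0.79 = 0, so N* = 0.79/0.00629 = 126.
Set dN/dt = 0 with N > 0: 0.593 - 0.0334P = 0, so P* = 0.593/0.0334 = 17.8.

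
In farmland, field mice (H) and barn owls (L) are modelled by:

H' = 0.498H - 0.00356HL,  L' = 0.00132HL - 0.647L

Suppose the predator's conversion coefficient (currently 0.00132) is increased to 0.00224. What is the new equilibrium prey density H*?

H* ≈ 289

At the interior fixed point, setting dL/dt = 0 with L > 0 fixes H* = (predator death rate)/(HL coefficient) — independent of the other coefficients.
With the change, H* = 0.647/0.00224 = 289; it falls from 490.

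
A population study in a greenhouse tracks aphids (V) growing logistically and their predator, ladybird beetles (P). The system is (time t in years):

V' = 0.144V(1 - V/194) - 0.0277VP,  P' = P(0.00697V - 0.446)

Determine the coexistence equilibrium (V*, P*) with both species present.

From dP/dt = 0 with P > 0: 0.00697V* = 0.446, so V* = 64.
Substitute into dV/dt = 0: 0.144(1 - 64/194) = 0.0277P*.
The bracket is 0.67, giving P* = 0.0965/0.0277 = 3.48.

V* ≈ 64, P* ≈ 3.48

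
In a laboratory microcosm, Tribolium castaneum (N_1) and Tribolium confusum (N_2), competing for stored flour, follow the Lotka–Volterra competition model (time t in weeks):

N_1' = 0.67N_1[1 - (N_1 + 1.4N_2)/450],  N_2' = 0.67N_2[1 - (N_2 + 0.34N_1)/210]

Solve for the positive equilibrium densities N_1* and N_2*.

Setting both brackets to zero gives the nullclines N_1 + 1.4N_2 = 450 and 0.34N_1 + N_2 = 210.
Substituting N_2 = 210 - 0.34N_1 into the first: N_1(1 - 1.4·0.34) = 450 - 1.4·210.
So N_1* = 156/0.524 = 298, and then N_2* = 210 - 0.34·298 = 109.

N_1* ≈ 298, N_2* ≈ 109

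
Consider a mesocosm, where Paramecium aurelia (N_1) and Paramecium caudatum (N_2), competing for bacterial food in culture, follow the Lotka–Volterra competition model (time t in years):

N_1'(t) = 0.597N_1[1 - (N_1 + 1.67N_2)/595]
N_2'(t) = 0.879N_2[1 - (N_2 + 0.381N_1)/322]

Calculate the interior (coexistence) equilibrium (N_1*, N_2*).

N_1* ≈ 157, N_2* ≈ 262

Setting both brackets to zero gives the nullclines N_1 + 1.67N_2 = 595 and 0.381N_1 + N_2 = 322.
Substituting N_2 = 322 - 0.381N_1 into the first: N_1(1 - 1.67·0.381) = 595 - 1.67·322.
So N_1* = 57.3/0.364 = 157, and then N_2* = 322 - 0.381·157 = 262.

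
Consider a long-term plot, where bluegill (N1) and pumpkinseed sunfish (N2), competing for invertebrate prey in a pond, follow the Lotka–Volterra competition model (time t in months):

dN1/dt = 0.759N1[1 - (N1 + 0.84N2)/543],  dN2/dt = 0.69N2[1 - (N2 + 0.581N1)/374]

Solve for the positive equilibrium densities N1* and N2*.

N1* ≈ 447, N2* ≈ 114

Setting both brackets to zero gives the nullclines N1 + 0.84N2 = 543 and 0.581N1 + N2 = 374.
Substituting N2 = 374 - 0.581N1 into the first: N1(1 - 0.84·0.581) = 543 - 0.84·374.
So N1* = 229/0.512 = 447, and then N2* = 374 - 0.581·447 = 114.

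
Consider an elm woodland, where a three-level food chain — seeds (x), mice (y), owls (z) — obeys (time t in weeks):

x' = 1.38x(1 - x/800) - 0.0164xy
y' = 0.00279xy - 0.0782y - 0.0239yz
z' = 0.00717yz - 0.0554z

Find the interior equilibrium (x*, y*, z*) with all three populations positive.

x* ≈ 727, y* ≈ 7.73, z* ≈ 81.5

From dz/dt = 0: 0.00717y* = 0.0554, so y* = 7.73.
From dx/dt = 0: 1.38(1 - x*/800) = 0.0164·7.73, giving x* = 800·(1 - 0.0918) = 727.
From dy/dt = 0: 0.00279·727 - 0.0782 = 0.0239z*, so z* = 1.95/0.0239 = 81.5.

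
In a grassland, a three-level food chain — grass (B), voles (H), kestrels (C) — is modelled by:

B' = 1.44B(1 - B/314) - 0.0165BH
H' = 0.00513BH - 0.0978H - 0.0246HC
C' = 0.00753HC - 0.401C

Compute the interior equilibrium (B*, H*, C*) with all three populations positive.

From dC/dt = 0: 0.00753H* = 0.401, so H* = 53.3.
From dB/dt = 0: 1.44(1 - B*/314) = 0.0165·53.3, giving B* = 314·(1 - 0.61) = 122.
From dH/dt = 0: 0.00513·122 - 0.0978 = 0.0246C*, so C* = 0.53/0.0246 = 21.5.

B* ≈ 122, H* ≈ 53.3, C* ≈ 21.5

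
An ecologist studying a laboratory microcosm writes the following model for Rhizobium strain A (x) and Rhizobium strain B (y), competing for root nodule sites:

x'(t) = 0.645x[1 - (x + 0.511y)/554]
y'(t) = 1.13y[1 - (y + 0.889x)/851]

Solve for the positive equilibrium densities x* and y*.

Setting both brackets to zero gives the nullclines x + 0.511y = 554 and 0.889x + y = 851.
Substituting y = 851 - 0.889x into the first: x(1 - 0.511·0.889) = 554 - 0.511·851.
So x* = 119/0.546 = 218, and then y* = 851 - 0.889·218 = 657.

x* ≈ 218, y* ≈ 657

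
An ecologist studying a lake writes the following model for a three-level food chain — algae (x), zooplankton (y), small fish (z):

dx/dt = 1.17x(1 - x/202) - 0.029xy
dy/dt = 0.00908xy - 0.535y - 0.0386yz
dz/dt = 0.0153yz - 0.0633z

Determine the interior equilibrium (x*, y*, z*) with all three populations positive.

From dz/dt = 0: 0.0153y* = 0.0633, so y* = 4.14.
From dx/dt = 0: 1.17(1 - x*/202) = 0.029·4.14, giving x* = 202·(1 - 0.103) = 181.
From dy/dt = 0: 0.00908·181 - 0.535 = 0.0386z*, so z* = 1.11/0.0386 = 28.8.

x* ≈ 181, y* ≈ 4.14, z* ≈ 28.8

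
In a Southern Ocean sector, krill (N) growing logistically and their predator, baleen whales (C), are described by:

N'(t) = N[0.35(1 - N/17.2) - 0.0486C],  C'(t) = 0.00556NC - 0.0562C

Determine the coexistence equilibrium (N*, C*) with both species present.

From dC/dt = 0 with C > 0: 0.00556N* = 0.0562, so N* = 10.1.
Substitute into dN/dt = 0: 0.35(1 - 10.1/17.2) = 0.0486C*.
The bracket is 0.412, giving C* = 0.144/0.0486 = 2.97.

N* ≈ 10.1, C* ≈ 2.97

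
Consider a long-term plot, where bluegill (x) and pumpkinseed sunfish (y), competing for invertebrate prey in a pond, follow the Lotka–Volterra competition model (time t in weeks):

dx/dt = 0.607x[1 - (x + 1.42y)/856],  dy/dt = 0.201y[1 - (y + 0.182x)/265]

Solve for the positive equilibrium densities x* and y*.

Setting both brackets to zero gives the nullclines x + 1.42y = 856 and 0.182x + y = 265.
Substituting y = 265 - 0.182x into the first: x(1 - 1.42·0.182) = 856 - 1.42·265.
So x* = 480/0.742 = 647, and then y* = 265 - 0.182·647 = 147.

x* ≈ 647, y* ≈ 147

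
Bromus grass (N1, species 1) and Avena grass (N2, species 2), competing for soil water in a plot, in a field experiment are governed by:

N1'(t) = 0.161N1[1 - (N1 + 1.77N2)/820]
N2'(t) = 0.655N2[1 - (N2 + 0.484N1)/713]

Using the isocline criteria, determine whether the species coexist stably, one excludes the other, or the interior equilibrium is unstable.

Compare the nullcline intercepts: K1/α12 = 820/1.77 = 463 < K2 = 713; K2/α21 = 713/0.484 = 1470 > K1 = 820.
Since the inequalities point opposite ways, species 2 can invade but species 1 cannot.

species 2 excludes species 1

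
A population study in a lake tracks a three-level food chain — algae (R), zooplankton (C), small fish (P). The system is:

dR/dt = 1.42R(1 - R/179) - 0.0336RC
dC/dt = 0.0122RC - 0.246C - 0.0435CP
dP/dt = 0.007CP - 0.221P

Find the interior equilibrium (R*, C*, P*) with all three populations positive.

From dP/dt = 0: 0.007C* = 0.221, so C* = 31.6.
From dR/dt = 0: 1.42(1 - R*/179) = 0.0336·31.6, giving R* = 179·(1 - 0.747) = 45.3.
From dC/dt = 0: 0.0122·45.3 - 0.246 = 0.0435P*, so P* = 0.306/0.0435 = 7.04.

R* ≈ 45.3, C* ≈ 31.6, P* ≈ 7.04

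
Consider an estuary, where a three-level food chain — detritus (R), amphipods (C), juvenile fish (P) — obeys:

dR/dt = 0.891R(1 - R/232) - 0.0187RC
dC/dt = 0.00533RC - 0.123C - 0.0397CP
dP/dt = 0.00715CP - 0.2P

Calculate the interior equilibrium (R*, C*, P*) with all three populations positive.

From dP/dt = 0: 0.00715C* = 0.2, so C* = 28.
From dR/dt = 0: 0.891(1 - R*/232) = 0.0187·28, giving R* = 232·(1 - 0.587) = 95.8.
From dC/dt = 0: 0.00533·95.8 - 0.123 = 0.0397P*, so P* = 0.388/0.0397 = 9.76.

R* ≈ 95.8, C* ≈ 28, P* ≈ 9.76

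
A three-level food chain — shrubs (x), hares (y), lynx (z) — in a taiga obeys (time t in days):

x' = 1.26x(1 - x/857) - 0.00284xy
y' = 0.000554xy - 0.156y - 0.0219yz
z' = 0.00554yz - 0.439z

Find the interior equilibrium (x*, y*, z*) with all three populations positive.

From dz/dt = 0: 0.00554y* = 0.439, so y* = 79.2.
From dx/dt = 0: 1.26(1 - x*/857) = 0.00284·79.2, giving x* = 857·(1 - 0.179) = 704.
From dy/dt = 0: 0.000554·704 - 0.156 = 0.0219z*, so z* = 0.234/0.0219 = 10.7.

x* ≈ 704, y* ≈ 79.2, z* ≈ 10.7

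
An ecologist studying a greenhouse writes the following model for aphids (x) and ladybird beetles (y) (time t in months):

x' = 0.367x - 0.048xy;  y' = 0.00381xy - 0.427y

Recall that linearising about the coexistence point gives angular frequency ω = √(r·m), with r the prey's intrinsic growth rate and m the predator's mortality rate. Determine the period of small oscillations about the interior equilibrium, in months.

T ≈ 15.9 months

Here r = 0.367 and m = 0.427, so r·m = 0.157.
ω = √0.157 = 0.396 per month, hence T = 2π/ω ≈ 15.9 months.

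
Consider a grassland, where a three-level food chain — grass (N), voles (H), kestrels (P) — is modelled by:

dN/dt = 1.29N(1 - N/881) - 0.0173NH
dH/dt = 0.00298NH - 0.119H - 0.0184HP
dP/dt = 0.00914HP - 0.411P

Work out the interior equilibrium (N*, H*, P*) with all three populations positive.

From dP/dt = 0: 0.00914H* = 0.411, so H* = 45.
From dN/dt = 0: 1.29(1 - N*/881) = 0.0173·45, giving N* = 881·(1 - 0.603) = 350.
From dH/dt = 0: 0.00298·350 - 0.119 = 0.0184P*, so P* = 0.923/0.0184 = 50.2.

N* ≈ 350, H* ≈ 45, P* ≈ 50.2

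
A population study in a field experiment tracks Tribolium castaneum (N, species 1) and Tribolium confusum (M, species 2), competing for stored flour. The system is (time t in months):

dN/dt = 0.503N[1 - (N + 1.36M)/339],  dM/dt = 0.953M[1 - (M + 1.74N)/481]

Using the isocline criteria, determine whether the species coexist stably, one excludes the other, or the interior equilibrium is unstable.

Compare the nullcline intercepts: K1/α12 = 339/1.36 = 249 < K2 = 481; K2/α21 = 481/1.74 = 276 < K1 = 339.
Since both are reversed, neither can invade when rare; the interior point is a saddle.

unstable coexistence (outcome depends on initial conditions)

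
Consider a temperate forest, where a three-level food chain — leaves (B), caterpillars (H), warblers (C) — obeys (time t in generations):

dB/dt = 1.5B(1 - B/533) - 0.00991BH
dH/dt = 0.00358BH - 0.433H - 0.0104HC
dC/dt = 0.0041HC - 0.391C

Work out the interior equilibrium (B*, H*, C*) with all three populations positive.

From dC/dt = 0: 0.0041H* = 0.391, so H* = 95.4.
From dB/dt = 0: 1.5(1 - B*/533) = 0.00991·95.4, giving B* = 533·(1 - 0.63) = 197.
From dH/dt = 0: 0.00358·197 - 0.433 = 0.0104C*, so C* = 0.273/0.0104 = 26.2.

B* ≈ 197, H* ≈ 95.4, C* ≈ 26.2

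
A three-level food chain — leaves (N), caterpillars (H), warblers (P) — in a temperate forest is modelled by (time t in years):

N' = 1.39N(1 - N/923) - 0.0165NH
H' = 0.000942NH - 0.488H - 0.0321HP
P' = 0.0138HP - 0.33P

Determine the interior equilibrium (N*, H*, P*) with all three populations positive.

From dP/dt = 0: 0.0138H* = 0.33, so H* = 23.9.
From dN/dt = 0: 1.39(1 - N*/923) = 0.0165·23.9, giving N* = 923·(1 - 0.284) = 661.
From dH/dt = 0: 0.000942·661 - 0.488 = 0.0321P*, so P* = 0.135/0.0321 = 4.19.

N* ≈ 661, H* ≈ 23.9, P* ≈ 4.19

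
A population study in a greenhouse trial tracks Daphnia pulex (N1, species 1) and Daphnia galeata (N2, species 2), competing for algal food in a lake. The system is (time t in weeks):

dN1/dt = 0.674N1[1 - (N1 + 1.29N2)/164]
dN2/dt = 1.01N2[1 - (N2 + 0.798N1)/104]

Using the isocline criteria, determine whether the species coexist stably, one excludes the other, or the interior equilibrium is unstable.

species 1 excludes species 2

Compare the nullcline intercepts: K1/α12 = 164/1.29 = 127 > K2 = 104; K2/α21 = 104/0.798 = 130 < K1 = 164.
Since the inequalities point opposite ways, species 1 can invade but species 2 cannot.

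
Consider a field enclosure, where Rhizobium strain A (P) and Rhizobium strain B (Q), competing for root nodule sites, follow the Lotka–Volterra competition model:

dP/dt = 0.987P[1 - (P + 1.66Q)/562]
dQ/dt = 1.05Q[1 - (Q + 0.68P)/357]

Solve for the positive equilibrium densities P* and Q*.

P* ≈ 238, Q* ≈ 195

Setting both brackets to zero gives the nullclines P + 1.66Q = 562 and 0.68P + Q = 357.
Substituting Q = 357 - 0.68P into the first: P(1 - 1.66·0.68) = 562 - 1.66·357.
So P* = -30.6/-0.129 = 238, and then Q* = 357 - 0.68·238 = 195.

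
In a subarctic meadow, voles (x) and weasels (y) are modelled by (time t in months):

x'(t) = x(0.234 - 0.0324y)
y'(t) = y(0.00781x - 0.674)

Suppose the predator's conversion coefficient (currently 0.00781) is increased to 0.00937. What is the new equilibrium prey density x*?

x* ≈ 71.9

At the interior fixed point, setting dy/dt = 0 with y > 0 fixes x* = (predator death rate)/(xy coefficient) — independent of the other coefficients.
With the change, x* = 0.674/0.00937 = 71.9; it falls from 86.3.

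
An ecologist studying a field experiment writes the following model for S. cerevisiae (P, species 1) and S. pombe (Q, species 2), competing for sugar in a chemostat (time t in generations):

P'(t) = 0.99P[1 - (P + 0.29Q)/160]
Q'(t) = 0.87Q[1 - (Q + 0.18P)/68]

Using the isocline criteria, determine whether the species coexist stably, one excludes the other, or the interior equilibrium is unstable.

stable coexistence

Compare the nullcline intercepts: K1/α12 = 160/0.29 = 552 > K2 = 68; K2/α21 = 68/0.18 = 378 > K1 = 160.
Since both inequalities hold, each species can invade when rare, so the interior equilibrium is stable.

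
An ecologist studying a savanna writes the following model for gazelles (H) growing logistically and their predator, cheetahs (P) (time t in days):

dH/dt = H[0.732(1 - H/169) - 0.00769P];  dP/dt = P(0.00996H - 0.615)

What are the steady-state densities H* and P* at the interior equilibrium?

H* ≈ 61.7, P* ≈ 60.4

From dP/dt = 0 with P > 0: 0.00996H* = 0.615, so H* = 61.7.
Substitute into dH/dt = 0: 0.732(1 - 61.7/169) = 0.00769P*.
The bracket is 0.635, giving P* = 0.465/0.00769 = 60.4.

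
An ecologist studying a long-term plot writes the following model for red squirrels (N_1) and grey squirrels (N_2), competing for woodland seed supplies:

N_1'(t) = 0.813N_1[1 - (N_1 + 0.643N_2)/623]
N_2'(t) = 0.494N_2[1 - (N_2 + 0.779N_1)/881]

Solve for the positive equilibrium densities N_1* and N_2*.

N_1* ≈ 113, N_2* ≈ 793

Setting both brackets to zero gives the nullclines N_1 + 0.643N_2 = 623 and 0.779N_1 + N_2 = 881.
Substituting N_2 = 881 - 0.779N_1 into the first: N_1(1 - 0.643·0.779) = 623 - 0.643·881.
So N_1* = 56.5/0.499 = 113, and then N_2* = 881 - 0.779·113 = 793.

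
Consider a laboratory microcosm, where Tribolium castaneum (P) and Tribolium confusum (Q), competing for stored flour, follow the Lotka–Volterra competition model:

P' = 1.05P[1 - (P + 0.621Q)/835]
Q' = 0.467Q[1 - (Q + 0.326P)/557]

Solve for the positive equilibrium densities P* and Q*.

Setting both brackets to zero gives the nullclines P + 0.621Q = 835 and 0.326P + Q = 557.
Substituting Q = 557 - 0.326P into the first: P(1 - 0.621·0.326) = 835 - 0.621·557.
So P* = 489/0.798 = 613, and then Q* = 557 - 0.326·613 = 357.

P* ≈ 613, Q* ≈ 357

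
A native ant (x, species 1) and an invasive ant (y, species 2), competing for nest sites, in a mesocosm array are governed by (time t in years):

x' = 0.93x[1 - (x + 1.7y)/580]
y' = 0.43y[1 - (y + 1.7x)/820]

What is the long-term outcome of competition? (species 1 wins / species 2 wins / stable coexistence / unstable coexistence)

unstable coexistence (outcome depends on initial conditions)

Compare the nullcline intercepts: K1/α12 = 580/1.7 = 341 < K2 = 820; K2/α21 = 820/1.7 = 482 < K1 = 580.
Since both are reversed, neither can invade when rare; the interior point is a saddle.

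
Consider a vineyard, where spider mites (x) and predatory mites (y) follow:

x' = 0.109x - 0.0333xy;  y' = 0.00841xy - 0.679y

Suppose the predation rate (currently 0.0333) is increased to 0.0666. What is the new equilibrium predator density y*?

At the interior fixed point, setting dx/dt = 0 with x > 0 fixes y* = (prey growth rate)/(xy coefficient) — independent of the other coefficients.
With the change, y* = 0.109/0.0666 = 1.64; it falls from 3.27.

y* ≈ 1.64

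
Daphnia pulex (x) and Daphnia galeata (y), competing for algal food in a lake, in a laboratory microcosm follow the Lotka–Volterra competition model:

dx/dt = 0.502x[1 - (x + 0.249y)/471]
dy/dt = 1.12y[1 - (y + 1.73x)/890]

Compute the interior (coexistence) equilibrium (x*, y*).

x* ≈ 438, y* ≈ 132

Setting both brackets to zero gives the nullclines x + 0.249y = 471 and 1.73x + y = 890.
Substituting y = 890 - 1.73x into the first: x(1 - 0.249·1.73) = 471 - 0.249·890.
So x* = 249/0.569 = 438, and then y* = 890 - 1.73·438 = 132.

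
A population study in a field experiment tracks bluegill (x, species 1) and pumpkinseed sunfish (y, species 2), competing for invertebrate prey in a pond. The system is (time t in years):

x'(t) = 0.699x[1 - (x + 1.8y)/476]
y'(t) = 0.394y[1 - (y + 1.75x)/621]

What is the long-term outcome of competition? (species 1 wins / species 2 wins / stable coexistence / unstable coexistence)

Compare the nullcline intercepts: K1/α12 = 476/1.8 = 264 < K2 = 621; K2/α21 = 621/1.75 = 355 < K1 = 476.
Since both are reversed, neither can invade when rare; the interior point is a saddle.

unstable coexistence (outcome depends on initial conditions)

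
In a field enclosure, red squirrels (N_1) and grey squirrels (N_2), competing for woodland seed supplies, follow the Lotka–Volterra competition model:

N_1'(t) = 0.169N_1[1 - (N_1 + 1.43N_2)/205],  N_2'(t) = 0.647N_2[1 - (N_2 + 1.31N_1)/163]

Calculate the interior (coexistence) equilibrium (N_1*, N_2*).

Setting both brackets to zero gives the nullclines N_1 + 1.43N_2 = 205 and 1.31N_1 + N_2 = 163.
Substituting N_2 = 163 - 1.31N_1 into the first: N_1(1 - 1.43·1.31) = 205 - 1.43·163.
So N_1* = -28.1/-0.873 = 32.2, and then N_2* = 163 - 1.31·32.2 = 121.

N_1* ≈ 32.2, N_2* ≈ 121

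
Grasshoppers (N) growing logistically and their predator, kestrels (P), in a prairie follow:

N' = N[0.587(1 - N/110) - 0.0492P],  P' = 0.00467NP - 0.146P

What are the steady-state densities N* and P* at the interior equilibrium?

N* ≈ 31.3, P* ≈ 8.54

From dP/dt = 0 with P > 0: 0.00467N* = 0.146, so N* = 31.3.
Substitute into dN/dt = 0: 0.587(1 - 31.3/110) = 0.0492P*.
The bracket is 0.716, giving P* = 0.42/0.0492 = 8.54.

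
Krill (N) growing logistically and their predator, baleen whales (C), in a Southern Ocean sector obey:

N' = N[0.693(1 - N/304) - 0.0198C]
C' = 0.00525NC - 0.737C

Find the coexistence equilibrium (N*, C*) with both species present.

From dC/dt = 0 with C > 0: 0.00525N* = 0.737, so N* = 140.
Substitute into dN/dt = 0: 0.693(1 - 140/304) = 0.0198C*.
The bracket is 0.538, giving C* = 0.373/0.0198 = 18.8.

N* ≈ 140, C* ≈ 18.8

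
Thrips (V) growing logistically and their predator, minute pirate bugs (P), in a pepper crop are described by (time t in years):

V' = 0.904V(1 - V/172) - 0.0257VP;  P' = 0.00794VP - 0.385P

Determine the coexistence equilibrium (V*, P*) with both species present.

V* ≈ 48.5, P* ≈ 25.3

From dP/dt = 0 with P > 0: 0.00794V* = 0.385, so V* = 48.5.
Substitute into dV/dt = 0: 0.904(1 - 48.5/172) = 0.0257P*.
The bracket is 0.718, giving P* = 0.649/0.0257 = 25.3.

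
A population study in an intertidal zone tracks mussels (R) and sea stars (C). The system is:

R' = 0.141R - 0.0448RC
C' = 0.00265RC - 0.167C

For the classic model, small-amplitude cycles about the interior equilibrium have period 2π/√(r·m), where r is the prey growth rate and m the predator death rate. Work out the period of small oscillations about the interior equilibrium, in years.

T ≈ 40.9 years

Here r = 0.141 and m = 0.167, so r·m = 0.0235.
ω = √0.0235 = 0.153 per year, hence T = 2π/ω ≈ 40.9 years.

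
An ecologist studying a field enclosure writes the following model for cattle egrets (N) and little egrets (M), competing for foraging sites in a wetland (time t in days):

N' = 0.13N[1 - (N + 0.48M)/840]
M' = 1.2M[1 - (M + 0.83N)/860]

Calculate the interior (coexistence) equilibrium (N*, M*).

N* ≈ 710, M* ≈ 271

Setting both brackets to zero gives the nullclines N + 0.48M = 840 and 0.83N + M = 860.
Substituting M = 860 - 0.83N into the first: N(1 - 0.48·0.83) = 840 - 0.48·860.
So N* = 427/0.602 = 710, and then M* = 860 - 0.83·710 = 271.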